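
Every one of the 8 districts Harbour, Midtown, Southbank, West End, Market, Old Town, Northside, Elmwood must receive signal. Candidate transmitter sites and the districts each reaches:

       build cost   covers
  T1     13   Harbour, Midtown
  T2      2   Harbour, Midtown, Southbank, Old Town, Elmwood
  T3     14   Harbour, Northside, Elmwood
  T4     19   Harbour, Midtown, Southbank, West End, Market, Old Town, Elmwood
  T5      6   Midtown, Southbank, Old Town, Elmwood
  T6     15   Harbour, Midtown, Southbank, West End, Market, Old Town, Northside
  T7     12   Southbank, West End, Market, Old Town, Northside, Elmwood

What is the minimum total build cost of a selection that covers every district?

14

T2, T7 cover every district at build cost 2 + 12 = 14.
Any cover uses at least 2 transmitter sites; among all covering selections none totals below 14.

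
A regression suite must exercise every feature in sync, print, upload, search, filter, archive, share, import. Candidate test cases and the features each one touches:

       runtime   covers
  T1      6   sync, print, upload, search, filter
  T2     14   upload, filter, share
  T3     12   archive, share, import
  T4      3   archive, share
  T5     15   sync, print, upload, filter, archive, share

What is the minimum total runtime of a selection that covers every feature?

T1, T3 cover every feature at runtime 6 + 12 = 18.
Any cover uses at least 2 test cases; among all covering selections none totals below 18.

18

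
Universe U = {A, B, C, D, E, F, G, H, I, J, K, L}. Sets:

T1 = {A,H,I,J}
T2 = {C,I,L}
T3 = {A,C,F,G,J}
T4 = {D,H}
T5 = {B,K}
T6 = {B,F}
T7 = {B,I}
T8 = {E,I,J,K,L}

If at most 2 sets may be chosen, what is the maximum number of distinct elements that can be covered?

9

Choosing T3, T8 covers {A, C, E, F, G, I, J, K, L} — 9 elements.
No choice of 2 sets does better; here B, D, H are left uncovered.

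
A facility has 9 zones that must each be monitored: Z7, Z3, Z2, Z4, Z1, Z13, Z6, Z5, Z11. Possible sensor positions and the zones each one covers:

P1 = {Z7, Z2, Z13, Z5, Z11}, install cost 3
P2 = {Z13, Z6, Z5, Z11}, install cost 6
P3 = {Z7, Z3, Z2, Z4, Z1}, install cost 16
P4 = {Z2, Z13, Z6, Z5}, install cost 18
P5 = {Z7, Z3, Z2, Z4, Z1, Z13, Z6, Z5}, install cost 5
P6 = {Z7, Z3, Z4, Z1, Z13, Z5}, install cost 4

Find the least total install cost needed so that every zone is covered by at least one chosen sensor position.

8

P1, P5 cover every zone at install cost 3 + 5 = 8.
Any cover uses at least 2 sensor positions; among all covering selections none totals below 8.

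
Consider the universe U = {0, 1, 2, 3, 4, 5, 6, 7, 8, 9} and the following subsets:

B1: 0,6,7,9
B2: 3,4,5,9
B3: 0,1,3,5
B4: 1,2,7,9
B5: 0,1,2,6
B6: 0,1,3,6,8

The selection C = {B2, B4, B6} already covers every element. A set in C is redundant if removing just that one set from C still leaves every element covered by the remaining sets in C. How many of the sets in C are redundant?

Drop B2: 4, 5 uncovered — not redundant.
Drop B4: 2, 7 uncovered — not redundant.
Drop B6: 0, 6, 8 uncovered — not redundant.
None of the sets in C is redundant.

0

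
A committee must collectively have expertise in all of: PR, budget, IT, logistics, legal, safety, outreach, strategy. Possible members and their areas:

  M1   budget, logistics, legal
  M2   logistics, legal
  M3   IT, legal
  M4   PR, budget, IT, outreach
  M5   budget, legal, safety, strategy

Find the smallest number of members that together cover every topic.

M1, M4, M5 together cover {PR, budget, IT, logistics, legal, safety, outreach, strategy} — every topic.
No 2 of the 5 members cover everything (all 10 pairs fall short), so 3 is minimum.

3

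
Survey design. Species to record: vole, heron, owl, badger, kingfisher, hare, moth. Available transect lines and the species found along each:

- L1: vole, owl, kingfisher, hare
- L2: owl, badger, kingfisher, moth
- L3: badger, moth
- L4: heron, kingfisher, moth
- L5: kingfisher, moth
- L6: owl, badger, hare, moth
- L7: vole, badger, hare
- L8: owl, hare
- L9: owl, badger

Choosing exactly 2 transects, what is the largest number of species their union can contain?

6

Choosing L1, L2 covers {vole, owl, badger, kingfisher, hare, moth} — 6 species.
No choice of 2 transects does better; here heron is left uncovered.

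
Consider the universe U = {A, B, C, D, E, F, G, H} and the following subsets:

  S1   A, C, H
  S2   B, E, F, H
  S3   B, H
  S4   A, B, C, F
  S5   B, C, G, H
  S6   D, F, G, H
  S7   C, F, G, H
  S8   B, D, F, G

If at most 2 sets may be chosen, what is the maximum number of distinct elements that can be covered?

7

Choosing S1, S8 covers {A, B, C, D, F, G, H} — 7 elements.
No choice of 2 sets does better; here E is left uncovered.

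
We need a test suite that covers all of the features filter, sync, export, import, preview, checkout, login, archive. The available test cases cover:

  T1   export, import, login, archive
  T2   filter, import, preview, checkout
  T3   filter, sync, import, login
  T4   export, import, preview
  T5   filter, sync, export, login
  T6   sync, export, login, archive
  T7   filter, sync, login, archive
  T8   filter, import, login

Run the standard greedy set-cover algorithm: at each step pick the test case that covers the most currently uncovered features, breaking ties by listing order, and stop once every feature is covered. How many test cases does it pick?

Pick 1: T1 covers 4 new features (export, import, login, archive).
Pick 2: T2 covers 3 new features (filter, preview, checkout).
Pick 3: T3 covers 1 new features (sync).
Greedy uses 3 test cases. (The true minimum is 2.)

3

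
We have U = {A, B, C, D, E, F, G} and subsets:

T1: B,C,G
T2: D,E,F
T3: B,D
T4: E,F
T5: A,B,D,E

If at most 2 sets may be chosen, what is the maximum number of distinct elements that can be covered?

6

Choosing T1, T2 covers {B, C, D, E, F, G} — 6 elements.
No choice of 2 sets does better; here A is left uncovered.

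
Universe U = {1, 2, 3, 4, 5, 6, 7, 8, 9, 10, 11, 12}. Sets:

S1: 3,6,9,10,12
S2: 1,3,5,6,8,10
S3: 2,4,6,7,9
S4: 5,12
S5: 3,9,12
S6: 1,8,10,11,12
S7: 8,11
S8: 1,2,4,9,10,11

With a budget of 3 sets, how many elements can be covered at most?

12

Choosing S2, S3, S6 covers {1, 2, 3, 4, 5, 6, 7, 8, 9, 10, 11, 12} — 12 elements.
That is all 12 elements.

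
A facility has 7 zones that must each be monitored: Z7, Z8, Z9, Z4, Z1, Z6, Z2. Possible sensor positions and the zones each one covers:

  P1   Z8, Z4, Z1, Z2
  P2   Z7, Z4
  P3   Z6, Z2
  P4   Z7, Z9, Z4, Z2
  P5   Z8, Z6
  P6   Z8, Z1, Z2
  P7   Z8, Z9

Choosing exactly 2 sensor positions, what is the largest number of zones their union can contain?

Choosing P1, P4 covers {Z7, Z8, Z9, Z4, Z1, Z2} — 6 zones.
No choice of 2 sensor positions does better; here Z6 is left uncovered.

6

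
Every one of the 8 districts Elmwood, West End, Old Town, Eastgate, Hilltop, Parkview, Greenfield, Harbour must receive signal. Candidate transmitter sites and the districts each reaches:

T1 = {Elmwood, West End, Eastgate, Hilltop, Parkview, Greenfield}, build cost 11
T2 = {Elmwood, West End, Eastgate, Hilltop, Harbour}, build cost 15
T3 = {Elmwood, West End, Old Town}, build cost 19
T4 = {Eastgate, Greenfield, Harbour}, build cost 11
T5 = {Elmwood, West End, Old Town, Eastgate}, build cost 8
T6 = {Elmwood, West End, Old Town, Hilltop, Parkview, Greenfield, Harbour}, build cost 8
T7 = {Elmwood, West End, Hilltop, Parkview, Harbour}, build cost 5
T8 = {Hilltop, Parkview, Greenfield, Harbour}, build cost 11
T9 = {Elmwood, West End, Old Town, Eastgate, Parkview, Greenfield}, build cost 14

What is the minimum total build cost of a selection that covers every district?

T5, T6 cover every district at build cost 8 + 8 = 16.
Any cover uses at least 2 transmitter sites; among all covering selections none totals below 16.
Greedy by coverage-per-build cost would pick T7, T5, T6 for 21 — worse than the optimum 16.

16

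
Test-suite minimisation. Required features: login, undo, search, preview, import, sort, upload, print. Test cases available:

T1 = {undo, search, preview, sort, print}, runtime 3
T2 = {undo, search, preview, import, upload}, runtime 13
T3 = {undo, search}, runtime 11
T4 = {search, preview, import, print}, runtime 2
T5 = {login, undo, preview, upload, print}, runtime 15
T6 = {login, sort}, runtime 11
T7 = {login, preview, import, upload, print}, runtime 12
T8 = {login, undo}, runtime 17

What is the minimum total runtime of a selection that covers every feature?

15

T1, T7 cover every feature at runtime 3 + 12 = 15.
Any cover uses at least 2 test cases; among all covering selections none totals below 15.
Greedy by coverage-per-runtime would pick T4, T1, T7 for 17 — worse than the optimum 15.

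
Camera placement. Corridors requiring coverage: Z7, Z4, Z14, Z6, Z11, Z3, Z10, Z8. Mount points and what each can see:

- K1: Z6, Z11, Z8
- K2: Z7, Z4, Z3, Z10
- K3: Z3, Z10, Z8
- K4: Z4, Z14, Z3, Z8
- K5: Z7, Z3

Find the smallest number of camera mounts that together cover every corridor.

3

K1, K2, K4 together cover {Z7, Z4, Z14, Z6, Z11, Z3, Z10, Z8} — every corridor.
No 2 of the 5 camera mounts cover everything (all 10 pairs fall short), so 3 is minimum.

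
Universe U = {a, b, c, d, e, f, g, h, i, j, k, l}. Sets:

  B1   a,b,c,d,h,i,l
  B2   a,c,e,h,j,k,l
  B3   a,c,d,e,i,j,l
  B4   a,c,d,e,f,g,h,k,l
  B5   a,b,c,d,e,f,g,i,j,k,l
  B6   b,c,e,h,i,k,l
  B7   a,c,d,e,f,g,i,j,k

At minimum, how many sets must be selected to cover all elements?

B1, B5 together cover {a, b, c, d, e, f, g, h, i, j, k, l} — every element.
No single set contains all 12 elements, so 2 is optimal.

2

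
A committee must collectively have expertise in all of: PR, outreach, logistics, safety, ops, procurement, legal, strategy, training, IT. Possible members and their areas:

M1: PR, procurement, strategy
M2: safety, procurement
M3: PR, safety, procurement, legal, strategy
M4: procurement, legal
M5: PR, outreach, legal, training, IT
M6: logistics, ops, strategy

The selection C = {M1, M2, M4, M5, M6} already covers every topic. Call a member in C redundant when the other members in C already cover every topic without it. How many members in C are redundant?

2

Drop M1: the rest still cover every topic — redundant.
Drop M2: safety uncovered — not redundant.
Drop M4: the rest still cover every topic — redundant.
Drop M5: outreach, training, IT uncovered — not redundant.
Drop M6: logistics, ops uncovered — not redundant.
2 redundant: M1, M4.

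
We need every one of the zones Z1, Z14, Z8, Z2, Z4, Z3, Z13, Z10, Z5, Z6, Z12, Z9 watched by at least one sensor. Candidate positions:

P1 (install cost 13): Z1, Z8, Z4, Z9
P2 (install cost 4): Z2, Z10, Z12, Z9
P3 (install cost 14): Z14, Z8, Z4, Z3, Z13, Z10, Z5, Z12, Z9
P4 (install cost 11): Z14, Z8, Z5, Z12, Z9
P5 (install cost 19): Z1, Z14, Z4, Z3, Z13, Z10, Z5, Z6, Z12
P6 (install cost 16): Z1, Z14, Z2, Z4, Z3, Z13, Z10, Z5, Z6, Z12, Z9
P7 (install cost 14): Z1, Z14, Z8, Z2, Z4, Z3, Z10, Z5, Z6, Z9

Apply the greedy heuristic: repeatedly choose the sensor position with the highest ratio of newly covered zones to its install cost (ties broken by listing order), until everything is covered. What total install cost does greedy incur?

Pick 1: P2 adds 4 new (Z2, Z10, Z12, Z9) at install cost 4 (ratio 4/4).
Pick 2: P7 adds 7 new (Z1, Z14, Z8, Z4, Z3, Z5, Z6) at install cost 14 (ratio 7/14).
Pick 3: P3 adds 1 new (Z13) at install cost 14 (ratio 1/14).
Greedy total install cost: 4 + 14 + 14 = 32. (The true optimum is 27, so greedy overshoots here.)

32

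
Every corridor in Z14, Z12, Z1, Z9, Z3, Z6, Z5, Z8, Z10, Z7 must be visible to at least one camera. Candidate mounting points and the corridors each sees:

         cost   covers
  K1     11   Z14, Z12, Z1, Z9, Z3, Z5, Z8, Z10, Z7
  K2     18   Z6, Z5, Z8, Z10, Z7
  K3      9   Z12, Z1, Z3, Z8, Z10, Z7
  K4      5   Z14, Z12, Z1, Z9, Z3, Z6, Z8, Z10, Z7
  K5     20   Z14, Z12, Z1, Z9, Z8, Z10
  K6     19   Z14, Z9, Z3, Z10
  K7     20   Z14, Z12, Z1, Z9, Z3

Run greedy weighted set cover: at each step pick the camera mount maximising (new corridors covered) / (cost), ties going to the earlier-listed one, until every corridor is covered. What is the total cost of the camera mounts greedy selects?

16

Pick 1: K4 adds 9 new (Z14, Z12, Z1, Z9, Z3, Z6, Z8, Z10, Z7) at cost 5 (ratio 9/5).
Pick 2: K1 adds 1 new (Z5) at cost 11 (ratio 1/11).
Greedy total cost: 5 + 11 = 16.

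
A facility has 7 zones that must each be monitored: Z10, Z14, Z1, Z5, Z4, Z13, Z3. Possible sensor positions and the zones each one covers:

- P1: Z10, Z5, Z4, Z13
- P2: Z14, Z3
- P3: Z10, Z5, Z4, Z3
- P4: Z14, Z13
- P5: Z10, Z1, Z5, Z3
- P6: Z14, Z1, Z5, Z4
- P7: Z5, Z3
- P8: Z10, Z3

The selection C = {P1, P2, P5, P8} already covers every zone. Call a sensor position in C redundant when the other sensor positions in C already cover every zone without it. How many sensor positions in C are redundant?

Drop P1: Z4, Z13 uncovered — not redundant.
Drop P2: Z14 uncovered — not redundant.
Drop P5: Z1 uncovered — not redundant.
Drop P8: the rest still cover every zone — redundant.
1 redundant: P8.

1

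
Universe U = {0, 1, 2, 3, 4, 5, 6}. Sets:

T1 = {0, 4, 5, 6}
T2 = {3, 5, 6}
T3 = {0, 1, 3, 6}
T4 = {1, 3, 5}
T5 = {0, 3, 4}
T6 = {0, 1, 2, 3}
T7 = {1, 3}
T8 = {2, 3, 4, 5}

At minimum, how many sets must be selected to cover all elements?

T1, T6 together cover {0, 1, 2, 3, 4, 5, 6} — every element.
No single set contains all 7 elements, so 2 is optimal.

2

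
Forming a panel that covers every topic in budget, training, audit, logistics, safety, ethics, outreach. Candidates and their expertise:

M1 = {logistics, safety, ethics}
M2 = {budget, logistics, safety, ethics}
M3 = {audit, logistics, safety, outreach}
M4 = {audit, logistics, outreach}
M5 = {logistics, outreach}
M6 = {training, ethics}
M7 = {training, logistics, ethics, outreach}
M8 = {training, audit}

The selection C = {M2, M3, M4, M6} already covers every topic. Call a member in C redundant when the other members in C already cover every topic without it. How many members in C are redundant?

2

Drop M2: budget uncovered — not redundant.
Drop M3: the rest still cover every topic — redundant.
Drop M4: the rest still cover every topic — redundant.
Drop M6: training uncovered — not redundant.
2 redundant: M3, M4.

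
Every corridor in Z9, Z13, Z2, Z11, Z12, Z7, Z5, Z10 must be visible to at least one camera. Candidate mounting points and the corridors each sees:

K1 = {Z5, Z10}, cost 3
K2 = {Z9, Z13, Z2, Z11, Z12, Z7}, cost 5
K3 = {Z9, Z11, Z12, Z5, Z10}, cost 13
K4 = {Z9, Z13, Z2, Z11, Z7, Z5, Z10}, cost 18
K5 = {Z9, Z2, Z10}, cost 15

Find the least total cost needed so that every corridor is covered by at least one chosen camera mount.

K1, K2 cover every corridor at cost 3 + 5 = 8.
Any cover uses at least 2 camera mounts; among all covering selections none totals below 8.

8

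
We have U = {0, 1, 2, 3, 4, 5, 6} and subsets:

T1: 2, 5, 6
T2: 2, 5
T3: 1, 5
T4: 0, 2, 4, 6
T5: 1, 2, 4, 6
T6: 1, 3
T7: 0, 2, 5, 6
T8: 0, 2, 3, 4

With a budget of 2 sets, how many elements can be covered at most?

6

Choosing T1, T8 covers {0, 2, 3, 4, 5, 6} — 6 elements.
No choice of 2 sets does better; here 1 is left uncovered.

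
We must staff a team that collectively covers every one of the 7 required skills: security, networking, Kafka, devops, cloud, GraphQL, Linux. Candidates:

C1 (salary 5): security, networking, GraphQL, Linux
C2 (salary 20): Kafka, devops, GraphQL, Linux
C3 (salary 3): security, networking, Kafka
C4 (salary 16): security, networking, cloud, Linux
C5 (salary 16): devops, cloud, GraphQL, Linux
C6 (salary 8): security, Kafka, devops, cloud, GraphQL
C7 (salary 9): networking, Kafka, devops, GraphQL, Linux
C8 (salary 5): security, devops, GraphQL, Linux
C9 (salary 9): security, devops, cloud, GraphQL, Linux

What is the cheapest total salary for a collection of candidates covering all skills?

C3, C9 cover every skill at salary 3 + 9 = 12.
Any cover uses at least 2 candidates; among all covering selections none totals below 12.
Greedy by coverage-per-salary would pick C3, C8, C6 for 16 — worse than the optimum 12.

12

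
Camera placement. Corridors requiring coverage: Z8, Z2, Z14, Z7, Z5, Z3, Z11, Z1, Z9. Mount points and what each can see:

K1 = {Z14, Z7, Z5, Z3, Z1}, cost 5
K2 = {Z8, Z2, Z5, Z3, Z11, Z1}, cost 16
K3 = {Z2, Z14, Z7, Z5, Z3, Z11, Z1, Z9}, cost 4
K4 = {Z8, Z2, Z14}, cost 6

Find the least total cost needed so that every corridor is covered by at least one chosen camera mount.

10

K3, K4 cover every corridor at cost 4 + 6 = 10.
Any cover uses at least 2 camera mounts; among all covering selections none totals below 10.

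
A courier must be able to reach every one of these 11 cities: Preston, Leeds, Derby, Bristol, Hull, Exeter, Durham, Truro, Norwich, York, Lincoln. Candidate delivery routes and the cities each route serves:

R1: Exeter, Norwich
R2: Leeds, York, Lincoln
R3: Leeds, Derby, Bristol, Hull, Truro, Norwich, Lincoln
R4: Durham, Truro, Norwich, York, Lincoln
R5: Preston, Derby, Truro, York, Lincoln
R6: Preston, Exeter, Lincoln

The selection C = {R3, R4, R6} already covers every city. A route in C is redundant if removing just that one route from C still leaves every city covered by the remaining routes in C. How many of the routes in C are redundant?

0

Drop R3: Leeds, Derby, Bristol, Hull uncovered — not redundant.
Drop R4: Durham, York uncovered — not redundant.
Drop R6: Preston, Exeter uncovered — not redundant.
None of the routes in C is redundant.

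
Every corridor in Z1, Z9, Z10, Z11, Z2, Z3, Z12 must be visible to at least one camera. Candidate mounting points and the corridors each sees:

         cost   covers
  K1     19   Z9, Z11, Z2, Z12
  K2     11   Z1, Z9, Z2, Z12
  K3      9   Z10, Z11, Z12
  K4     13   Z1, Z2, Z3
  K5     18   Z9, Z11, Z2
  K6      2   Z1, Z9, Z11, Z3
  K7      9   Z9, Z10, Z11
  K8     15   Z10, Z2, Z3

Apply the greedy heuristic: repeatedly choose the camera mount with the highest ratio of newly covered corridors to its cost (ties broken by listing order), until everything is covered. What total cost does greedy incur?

Pick 1: K6 adds 4 new (Z1, Z9, Z11, Z3) at cost 2 (ratio 4/2).
Pick 2: K3 adds 2 new (Z10, Z12) at cost 9 (ratio 2/9).
Pick 3: K2 adds 1 new (Z2) at cost 11 (ratio 1/11).
Greedy total cost: 2 + 9 + 11 = 22.

22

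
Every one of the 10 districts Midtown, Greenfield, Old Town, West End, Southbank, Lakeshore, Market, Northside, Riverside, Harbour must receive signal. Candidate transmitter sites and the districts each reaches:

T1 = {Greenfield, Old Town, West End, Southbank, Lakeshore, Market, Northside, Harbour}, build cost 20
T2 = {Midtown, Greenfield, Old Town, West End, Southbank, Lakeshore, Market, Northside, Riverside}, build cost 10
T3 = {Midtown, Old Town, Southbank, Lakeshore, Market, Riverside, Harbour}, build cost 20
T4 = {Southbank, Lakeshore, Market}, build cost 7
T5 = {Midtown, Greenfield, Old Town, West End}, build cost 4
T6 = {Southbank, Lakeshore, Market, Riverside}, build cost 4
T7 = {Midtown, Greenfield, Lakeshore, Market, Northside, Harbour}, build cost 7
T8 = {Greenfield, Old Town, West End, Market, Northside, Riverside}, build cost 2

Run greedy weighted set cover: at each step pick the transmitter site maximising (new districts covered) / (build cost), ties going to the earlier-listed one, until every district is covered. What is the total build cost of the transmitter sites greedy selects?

13

Pick 1: T8 adds 6 new (Greenfield, Old Town, West End, Market, Northside, Riverside) at build cost 2 (ratio 6/2).
Pick 2: T6 adds 2 new (Southbank, Lakeshore) at build cost 4 (ratio 2/4).
Pick 3: T7 adds 2 new (Midtown, Harbour) at build cost 7 (ratio 2/7).
Greedy total build cost: 2 + 4 + 7 = 13.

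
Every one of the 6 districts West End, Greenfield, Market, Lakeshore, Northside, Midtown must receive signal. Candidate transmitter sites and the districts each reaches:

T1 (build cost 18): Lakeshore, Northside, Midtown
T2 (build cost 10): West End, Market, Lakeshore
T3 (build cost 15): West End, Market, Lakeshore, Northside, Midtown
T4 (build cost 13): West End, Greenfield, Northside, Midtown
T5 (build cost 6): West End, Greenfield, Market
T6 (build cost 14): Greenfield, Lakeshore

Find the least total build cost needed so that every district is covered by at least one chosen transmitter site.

T3, T5 cover every district at build cost 15 + 6 = 21.
Any cover uses at least 2 transmitter sites; among all covering selections none totals below 21.

21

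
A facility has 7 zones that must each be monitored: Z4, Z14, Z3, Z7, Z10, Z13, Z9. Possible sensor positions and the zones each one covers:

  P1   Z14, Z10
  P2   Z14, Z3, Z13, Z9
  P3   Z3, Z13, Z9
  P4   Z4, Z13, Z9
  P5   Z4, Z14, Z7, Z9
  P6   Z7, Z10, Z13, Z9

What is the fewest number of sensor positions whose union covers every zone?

3

P1, P2, P5 together cover {Z4, Z14, Z3, Z7, Z10, Z13, Z9} — every zone.
No 2 of the 6 sensor positions cover everything (all 15 pairs fall short), so 3 is minimum.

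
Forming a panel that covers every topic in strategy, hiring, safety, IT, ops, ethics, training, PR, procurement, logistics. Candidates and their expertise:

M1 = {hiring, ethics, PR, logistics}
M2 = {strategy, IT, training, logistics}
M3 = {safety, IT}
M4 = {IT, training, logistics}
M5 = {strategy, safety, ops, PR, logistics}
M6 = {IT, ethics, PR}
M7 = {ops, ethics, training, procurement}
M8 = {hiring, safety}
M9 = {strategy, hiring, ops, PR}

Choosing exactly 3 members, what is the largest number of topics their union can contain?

Choosing M1, M2, M5 covers {strategy, hiring, safety, IT, ops, ethics, training, PR, logistics} — 9 topics.
No choice of 3 members does better; here procurement is left uncovered.

9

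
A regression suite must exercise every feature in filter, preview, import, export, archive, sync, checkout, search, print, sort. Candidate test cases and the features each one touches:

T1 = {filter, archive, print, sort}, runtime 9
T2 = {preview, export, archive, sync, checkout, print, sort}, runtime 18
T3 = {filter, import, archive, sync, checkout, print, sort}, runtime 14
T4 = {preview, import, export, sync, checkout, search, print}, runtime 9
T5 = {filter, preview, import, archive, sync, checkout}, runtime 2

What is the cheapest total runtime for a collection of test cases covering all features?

18

T1, T4 cover every feature at runtime 9 + 9 = 18.
Any cover uses at least 2 test cases; among all covering selections none totals below 18.
Greedy by coverage-per-runtime would pick T5, T4, T1 for 20 — worse than the optimum 18.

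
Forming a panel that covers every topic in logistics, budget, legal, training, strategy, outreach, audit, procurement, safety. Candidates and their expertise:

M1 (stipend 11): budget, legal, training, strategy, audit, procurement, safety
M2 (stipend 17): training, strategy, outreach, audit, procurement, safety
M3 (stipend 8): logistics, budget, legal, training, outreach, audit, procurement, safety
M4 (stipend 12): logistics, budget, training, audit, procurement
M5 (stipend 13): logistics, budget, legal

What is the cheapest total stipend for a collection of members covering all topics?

M1, M3 cover every topic at stipend 11 + 8 = 19.
Any cover uses at least 2 members; among all covering selections none totals below 19.

19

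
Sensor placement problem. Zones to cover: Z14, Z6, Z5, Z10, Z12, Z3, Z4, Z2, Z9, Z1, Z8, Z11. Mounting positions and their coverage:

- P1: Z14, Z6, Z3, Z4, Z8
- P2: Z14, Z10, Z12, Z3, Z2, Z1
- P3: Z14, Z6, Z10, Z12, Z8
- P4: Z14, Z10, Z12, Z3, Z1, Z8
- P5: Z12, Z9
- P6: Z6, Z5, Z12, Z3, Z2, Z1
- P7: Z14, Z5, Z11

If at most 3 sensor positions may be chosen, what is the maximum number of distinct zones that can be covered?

Choosing P1, P2, P7 covers {Z14, Z6, Z5, Z10, Z12, Z3, Z4, Z2, Z1, Z8, Z11} — 11 zones.
No choice of 3 sensor positions does better; here Z9 is left uncovered.

11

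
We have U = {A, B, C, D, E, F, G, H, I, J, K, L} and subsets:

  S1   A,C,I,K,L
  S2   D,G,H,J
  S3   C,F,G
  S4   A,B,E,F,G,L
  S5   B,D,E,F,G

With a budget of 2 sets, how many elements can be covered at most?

Choosing S1, S5 covers {A, B, C, D, E, F, G, I, K, L} — 10 elements.
No choice of 2 sets does better; here H, J are left uncovered.

10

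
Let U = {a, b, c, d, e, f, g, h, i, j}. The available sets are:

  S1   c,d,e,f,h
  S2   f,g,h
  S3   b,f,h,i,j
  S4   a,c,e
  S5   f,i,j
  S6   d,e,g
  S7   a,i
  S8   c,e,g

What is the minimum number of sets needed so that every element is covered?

3

S3, S4, S6 together cover {a, b, c, d, e, f, g, h, i, j} — every element.
No 2 of the 8 sets cover everything (all 28 pairs fall short), so 3 is minimum.
Greedy (largest uncovered first) would take S1, S3, S2, S4 — 4 sets — but 3 suffice.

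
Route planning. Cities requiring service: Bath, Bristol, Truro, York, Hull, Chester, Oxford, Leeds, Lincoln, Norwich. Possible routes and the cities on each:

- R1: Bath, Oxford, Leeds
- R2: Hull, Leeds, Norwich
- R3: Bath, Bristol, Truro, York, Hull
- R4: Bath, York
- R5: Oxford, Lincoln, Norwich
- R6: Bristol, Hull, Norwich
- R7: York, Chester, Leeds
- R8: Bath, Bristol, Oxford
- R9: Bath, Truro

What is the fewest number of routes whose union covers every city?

R3, R5, R7 together cover {Bath, Bristol, Truro, York, Hull, Chester, Oxford, Leeds, Lincoln, Norwich} — every city.
No 2 of the 9 routes cover everything (all 36 pairs fall short), so 3 is minimum.

3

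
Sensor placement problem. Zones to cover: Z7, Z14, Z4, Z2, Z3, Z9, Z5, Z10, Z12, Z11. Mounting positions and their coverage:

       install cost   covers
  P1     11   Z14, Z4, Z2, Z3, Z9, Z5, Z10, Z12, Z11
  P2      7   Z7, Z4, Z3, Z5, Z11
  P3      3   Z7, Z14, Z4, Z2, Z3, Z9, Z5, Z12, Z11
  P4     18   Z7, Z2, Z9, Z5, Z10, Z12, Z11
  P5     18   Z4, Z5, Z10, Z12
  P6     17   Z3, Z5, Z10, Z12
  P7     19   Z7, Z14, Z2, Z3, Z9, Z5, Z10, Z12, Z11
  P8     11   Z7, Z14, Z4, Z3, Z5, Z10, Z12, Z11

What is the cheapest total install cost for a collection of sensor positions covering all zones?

14

P1, P3 cover every zone at install cost 11 + 3 = 14.
Any cover uses at least 2 sensor positions; among all covering selections none totals below 14.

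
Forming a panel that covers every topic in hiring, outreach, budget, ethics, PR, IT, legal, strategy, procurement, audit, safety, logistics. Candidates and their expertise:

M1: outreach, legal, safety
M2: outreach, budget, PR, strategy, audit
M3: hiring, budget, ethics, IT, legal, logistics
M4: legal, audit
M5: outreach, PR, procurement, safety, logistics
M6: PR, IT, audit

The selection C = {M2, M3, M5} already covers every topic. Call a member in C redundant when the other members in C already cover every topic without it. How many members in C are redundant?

0

Drop M2: strategy, audit uncovered — not redundant.
Drop M3: hiring, ethics, IT, legal uncovered — not redundant.
Drop M5: procurement, safety uncovered — not redundant.
None of the members in C is redundant.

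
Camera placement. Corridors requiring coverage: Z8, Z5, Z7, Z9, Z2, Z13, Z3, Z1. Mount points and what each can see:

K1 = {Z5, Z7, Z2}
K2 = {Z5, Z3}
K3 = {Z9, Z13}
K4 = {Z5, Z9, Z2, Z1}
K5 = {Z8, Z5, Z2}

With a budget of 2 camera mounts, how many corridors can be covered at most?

5

Choosing K1, K3 covers {Z5, Z7, Z9, Z2, Z13} — 5 corridors.
No choice of 2 camera mounts does better; here Z8, Z3, Z1 are left uncovered.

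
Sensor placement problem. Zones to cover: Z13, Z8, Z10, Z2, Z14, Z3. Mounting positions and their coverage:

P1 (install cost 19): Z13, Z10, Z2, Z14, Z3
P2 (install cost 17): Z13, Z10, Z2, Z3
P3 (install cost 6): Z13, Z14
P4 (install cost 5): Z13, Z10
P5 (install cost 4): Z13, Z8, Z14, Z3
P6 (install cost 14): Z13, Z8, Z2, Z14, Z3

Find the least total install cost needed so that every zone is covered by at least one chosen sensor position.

P4, P6 cover every zone at install cost 5 + 14 = 19.
Any cover uses at least 2 sensor positions; among all covering selections none totals below 19.

19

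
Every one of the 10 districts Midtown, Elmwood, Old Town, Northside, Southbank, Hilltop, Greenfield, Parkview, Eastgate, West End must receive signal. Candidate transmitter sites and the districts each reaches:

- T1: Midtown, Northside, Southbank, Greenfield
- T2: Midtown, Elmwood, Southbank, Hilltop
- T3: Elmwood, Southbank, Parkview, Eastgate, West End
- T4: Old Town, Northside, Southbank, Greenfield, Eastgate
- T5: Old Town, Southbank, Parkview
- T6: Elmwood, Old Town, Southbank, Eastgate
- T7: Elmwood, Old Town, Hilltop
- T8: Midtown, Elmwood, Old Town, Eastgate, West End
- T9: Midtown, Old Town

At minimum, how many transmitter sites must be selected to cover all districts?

3

T1, T3, T7 together cover {Midtown, Elmwood, Old Town, Northside, Southbank, Hilltop, Greenfield, Parkview, Eastgate, West End} — every district.
No 2 of the 9 transmitter sites cover everything (all 36 pairs fall short), so 3 is minimum.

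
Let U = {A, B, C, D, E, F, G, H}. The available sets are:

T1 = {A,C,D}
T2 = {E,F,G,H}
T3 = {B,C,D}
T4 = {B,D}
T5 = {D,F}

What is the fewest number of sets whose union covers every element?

3

T1, T2, T3 together cover {A, B, C, D, E, F, G, H} — every element.
No 2 of the 5 sets cover everything (all 10 pairs fall short), so 3 is minimum.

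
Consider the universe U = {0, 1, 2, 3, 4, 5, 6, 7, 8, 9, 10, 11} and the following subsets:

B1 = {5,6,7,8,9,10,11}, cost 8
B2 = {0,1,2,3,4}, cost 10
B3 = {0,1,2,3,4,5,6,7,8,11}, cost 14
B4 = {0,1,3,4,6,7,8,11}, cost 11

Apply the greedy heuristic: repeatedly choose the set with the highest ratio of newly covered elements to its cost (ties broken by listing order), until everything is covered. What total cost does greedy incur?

Pick 1: B1 adds 7 new (5, 6, 7, 8, 9, 10, 11) at cost 8 (ratio 7/8).
Pick 2: B2 adds 5 new (0, 1, 2, 3, 4) at cost 10 (ratio 5/10).
Greedy total cost: 8 + 10 = 18.

18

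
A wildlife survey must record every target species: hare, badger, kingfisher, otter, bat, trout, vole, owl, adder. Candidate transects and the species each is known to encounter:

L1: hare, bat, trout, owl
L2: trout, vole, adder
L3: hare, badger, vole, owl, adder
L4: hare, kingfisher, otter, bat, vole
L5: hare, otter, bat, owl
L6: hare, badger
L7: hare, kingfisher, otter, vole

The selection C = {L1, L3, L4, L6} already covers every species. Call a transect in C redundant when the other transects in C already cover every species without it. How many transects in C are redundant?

Drop L1: trout uncovered — not redundant.
Drop L3: adder uncovered — not redundant.
Drop L4: kingfisher, otter uncovered — not redundant.
Drop L6: the rest still cover every species — redundant.
1 redundant: L6.

1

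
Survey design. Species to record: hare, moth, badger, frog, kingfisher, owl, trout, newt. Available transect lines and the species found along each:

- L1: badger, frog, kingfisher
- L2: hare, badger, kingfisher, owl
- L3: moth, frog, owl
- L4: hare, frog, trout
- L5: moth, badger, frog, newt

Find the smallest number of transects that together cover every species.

3

L2, L4, L5 together cover {hare, moth, badger, frog, kingfisher, owl, trout, newt} — every species.
No 2 of the 5 transects cover everything (all 10 pairs fall short), so 3 is minimum.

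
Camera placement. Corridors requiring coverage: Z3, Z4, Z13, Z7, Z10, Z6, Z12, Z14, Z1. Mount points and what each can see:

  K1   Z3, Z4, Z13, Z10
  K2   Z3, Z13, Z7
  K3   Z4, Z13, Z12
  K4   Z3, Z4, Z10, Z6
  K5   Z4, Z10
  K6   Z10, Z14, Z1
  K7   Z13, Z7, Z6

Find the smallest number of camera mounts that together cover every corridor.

K1, K3, K6, K7 together cover {Z3, Z4, Z13, Z7, Z10, Z6, Z12, Z14, Z1} — every corridor.
No 3 of the 7 camera mounts cover everything (all 35 triples fall short), so 4 is minimum.

4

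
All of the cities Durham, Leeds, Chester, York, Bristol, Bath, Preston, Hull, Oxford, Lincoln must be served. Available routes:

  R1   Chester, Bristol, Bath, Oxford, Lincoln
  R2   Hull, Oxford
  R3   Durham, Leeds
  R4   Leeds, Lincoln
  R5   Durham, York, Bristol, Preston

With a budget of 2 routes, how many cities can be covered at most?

Choosing R1, R5 covers {Durham, Chester, York, Bristol, Bath, Preston, Oxford, Lincoln} — 8 cities.
No choice of 2 routes does better; here Leeds, Hull are left uncovered.

8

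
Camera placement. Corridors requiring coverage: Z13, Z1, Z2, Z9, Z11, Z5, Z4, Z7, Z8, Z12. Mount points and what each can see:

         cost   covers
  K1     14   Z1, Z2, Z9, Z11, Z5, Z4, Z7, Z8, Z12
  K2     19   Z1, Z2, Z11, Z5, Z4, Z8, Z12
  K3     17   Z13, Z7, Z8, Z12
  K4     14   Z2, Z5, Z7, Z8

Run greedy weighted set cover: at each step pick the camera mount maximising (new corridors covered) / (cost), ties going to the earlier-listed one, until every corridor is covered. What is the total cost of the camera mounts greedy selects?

Pick 1: K1 adds 9 new (Z1, Z2, Z9, Z11, Z5, Z4, Z7, Z8, Z12) at cost 14 (ratio 9/14).
Pick 2: K3 adds 1 new (Z13) at cost 17 (ratio 1/17).
Greedy total cost: 14 + 17 = 31.

31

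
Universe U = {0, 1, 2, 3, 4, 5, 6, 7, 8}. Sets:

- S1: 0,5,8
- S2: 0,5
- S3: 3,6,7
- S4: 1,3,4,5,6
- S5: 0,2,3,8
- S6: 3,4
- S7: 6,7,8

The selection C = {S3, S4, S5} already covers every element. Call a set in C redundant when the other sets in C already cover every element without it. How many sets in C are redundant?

0

Drop S3: 7 uncovered — not redundant.
Drop S4: 1, 4, 5 uncovered — not redundant.
Drop S5: 0, 2, 8 uncovered — not redundant.
None of the sets in C is redundant.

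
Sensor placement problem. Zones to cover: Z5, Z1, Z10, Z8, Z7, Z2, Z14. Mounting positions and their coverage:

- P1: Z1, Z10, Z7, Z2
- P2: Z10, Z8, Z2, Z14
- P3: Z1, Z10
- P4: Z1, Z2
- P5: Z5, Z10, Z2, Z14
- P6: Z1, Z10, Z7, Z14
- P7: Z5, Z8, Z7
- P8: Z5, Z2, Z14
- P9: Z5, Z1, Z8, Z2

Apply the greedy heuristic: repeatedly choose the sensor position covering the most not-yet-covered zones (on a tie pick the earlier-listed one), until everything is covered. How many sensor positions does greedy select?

Pick 1: P1 covers 4 new zones (Z1, Z10, Z7, Z2).
Pick 2: P2 covers 2 new zones (Z8, Z14).
Pick 3: P5 covers 1 new zones (Z5).
Greedy uses 3 sensor positions. (The true minimum is 2.)

3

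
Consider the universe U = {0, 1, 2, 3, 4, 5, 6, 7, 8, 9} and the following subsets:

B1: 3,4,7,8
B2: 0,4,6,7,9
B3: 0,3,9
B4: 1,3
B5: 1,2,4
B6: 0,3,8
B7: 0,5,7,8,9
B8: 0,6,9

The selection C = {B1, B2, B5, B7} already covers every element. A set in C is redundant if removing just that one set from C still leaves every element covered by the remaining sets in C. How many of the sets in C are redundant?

0

Drop B1: 3 uncovered — not redundant.
Drop B2: 6 uncovered — not redundant.
Drop B5: 1, 2 uncovered — not redundant.
Drop B7: 5 uncovered — not redundant.
None of the sets in C is redundant.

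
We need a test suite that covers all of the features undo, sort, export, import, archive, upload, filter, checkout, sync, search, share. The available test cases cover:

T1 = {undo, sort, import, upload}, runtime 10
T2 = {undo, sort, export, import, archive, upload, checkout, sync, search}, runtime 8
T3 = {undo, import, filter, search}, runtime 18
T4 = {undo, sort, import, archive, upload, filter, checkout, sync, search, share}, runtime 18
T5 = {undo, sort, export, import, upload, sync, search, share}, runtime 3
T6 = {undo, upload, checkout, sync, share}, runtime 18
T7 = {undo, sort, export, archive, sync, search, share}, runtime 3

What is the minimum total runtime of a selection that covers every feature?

21

T4, T5 cover every feature at runtime 18 + 3 = 21.
Any cover uses at least 2 test cases; among all covering selections none totals below 21.
Greedy by coverage-per-runtime would pick T5, T7, T2, T3 for 32 — worse than the optimum 21.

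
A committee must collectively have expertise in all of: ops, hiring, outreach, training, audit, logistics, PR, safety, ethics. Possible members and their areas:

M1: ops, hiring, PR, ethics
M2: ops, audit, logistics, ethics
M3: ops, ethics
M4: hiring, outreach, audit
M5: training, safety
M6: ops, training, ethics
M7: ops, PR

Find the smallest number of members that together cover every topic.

4

M1, M2, M4, M5 together cover {ops, hiring, outreach, training, audit, logistics, PR, safety, ethics} — every topic.
No 3 of the 7 members cover everything (all 35 triples fall short), so 4 is minimum.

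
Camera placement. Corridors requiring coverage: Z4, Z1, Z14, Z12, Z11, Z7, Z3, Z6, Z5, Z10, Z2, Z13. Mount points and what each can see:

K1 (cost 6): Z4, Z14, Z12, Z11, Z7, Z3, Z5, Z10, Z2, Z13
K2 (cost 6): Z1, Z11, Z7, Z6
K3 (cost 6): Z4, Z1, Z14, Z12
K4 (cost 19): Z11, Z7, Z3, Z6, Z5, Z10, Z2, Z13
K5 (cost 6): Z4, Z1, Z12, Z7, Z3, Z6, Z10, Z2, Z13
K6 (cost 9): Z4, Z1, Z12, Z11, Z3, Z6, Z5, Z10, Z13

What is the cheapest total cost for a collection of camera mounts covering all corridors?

K1, K2 cover every corridor at cost 6 + 6 = 12.
Any cover uses at least 2 camera mounts; among all covering selections none totals below 12.

12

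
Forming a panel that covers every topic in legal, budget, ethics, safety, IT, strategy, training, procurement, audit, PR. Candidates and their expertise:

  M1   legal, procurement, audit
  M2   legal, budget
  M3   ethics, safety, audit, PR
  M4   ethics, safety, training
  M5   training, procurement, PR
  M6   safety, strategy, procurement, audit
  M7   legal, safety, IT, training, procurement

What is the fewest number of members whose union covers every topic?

M2, M3, M6, M7 together cover {legal, budget, ethics, safety, IT, strategy, training, procurement, audit, PR} — every topic.
No 3 of the 7 members cover everything (all 35 triples fall short), so 4 is minimum.

4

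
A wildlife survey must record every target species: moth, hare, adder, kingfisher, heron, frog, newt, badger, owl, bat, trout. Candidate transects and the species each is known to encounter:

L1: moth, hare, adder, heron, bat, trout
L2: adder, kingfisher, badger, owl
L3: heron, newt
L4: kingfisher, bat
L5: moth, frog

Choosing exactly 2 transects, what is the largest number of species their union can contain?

Choosing L1, L2 covers {moth, hare, adder, kingfisher, heron, badger, owl, bat, trout} — 9 species.
No choice of 2 transects does better; here frog, newt are left uncovered.

9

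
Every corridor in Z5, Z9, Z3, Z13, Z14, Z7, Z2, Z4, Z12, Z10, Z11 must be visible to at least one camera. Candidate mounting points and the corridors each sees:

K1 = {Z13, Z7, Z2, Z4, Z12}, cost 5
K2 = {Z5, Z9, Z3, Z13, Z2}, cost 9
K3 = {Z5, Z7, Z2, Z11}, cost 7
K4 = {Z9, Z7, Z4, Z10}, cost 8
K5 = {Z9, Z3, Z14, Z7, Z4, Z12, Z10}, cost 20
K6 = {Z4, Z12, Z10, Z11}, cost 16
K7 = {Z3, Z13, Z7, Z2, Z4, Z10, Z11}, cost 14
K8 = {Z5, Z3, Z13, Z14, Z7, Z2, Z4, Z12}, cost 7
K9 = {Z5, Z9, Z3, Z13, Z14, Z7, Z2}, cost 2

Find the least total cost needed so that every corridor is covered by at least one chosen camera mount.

18

K6, K9 cover every corridor at cost 16 + 2 = 18.
Any cover uses at least 2 camera mounts; among all covering selections none totals below 18.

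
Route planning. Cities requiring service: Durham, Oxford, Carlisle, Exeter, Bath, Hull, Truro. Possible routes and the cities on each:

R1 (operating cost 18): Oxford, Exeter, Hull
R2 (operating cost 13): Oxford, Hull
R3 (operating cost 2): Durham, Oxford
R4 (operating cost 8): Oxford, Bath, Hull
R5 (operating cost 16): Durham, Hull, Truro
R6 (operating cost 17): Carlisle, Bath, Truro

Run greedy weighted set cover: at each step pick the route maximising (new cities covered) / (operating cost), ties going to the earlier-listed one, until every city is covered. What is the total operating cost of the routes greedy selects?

45

Pick 1: R3 adds 2 new (Durham, Oxford) at operating cost 2 (ratio 2/2).
Pick 2: R4 adds 2 new (Bath, Hull) at operating cost 8 (ratio 2/8).
Pick 3: R6 adds 2 new (Carlisle, Truro) at operating cost 17 (ratio 2/17).
Pick 4: R1 adds 1 new (Exeter) at operating cost 18 (ratio 1/18).
Greedy total operating cost: 2 + 8 + 17 + 18 = 45. (The true optimum is 37, so greedy overshoots here.)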